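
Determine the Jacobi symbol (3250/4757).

Factor out 2: 3250 = 2·1625. Since 4757 ≡ 5 (mod 8), (2/4757) = -1. Now have -(1625/4757).
1625 ≡ 1 (mod 4), so quadratic reciprocity gives (1625/4757) = (4757/1625). Reduce: 4757 ≡ 1507 (mod 1625). Now have -(1507/1625).
1625 ≡ 1 (mod 4), so quadratic reciprocity gives (1507/1625) = (1625/1507). Reduce: 1625 ≡ 118 (mod 1507). Now have -(118/1507).
Factor out 2: 118 = 2·59. Since 1507 ≡ 3 (mod 8), (2/1507) = -1. Now have (59/1507).
Both 59 ≡ 3 and 1507 ≡ 3 (mod 4), so reciprocity gives (59/1507) = -(1507/59). Reduce: 1507 ≡ 32 (mod 59). Now have -(32/59).
Factor out 2: 32 = 2^5. Since 59 ≡ 3 (mod 8), (2/59) = -1, and (2/59)^5 = -1. Now have (1/59).
(1/59) = 1. Collecting the sign factors: 1.

1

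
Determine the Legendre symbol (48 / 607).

Factor out 2: 48 = 2^4·3. Since 607 ≡ 7 (mod 8), (2 / 607) = +1, and (2 / 607)^4 = +1. Now have (3 / 607).
Both 3 ≡ 3 and 607 ≡ 3 (mod 4), so reciprocity gives (3 / 607) = -(607 / 3). Reduce: 607 ≡ 1 (mod 3). Now have -(1 / 3).
(1 / 3) = 1. Collecting the sign factors: -1.

-1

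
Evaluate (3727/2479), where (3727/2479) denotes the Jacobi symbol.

Reduce the numerator: 3727 ≡ 1248 (mod 2479), so (3727/2479) = (1248/2479).
Factor out 2: 1248 = 2^5·39. Since 2479 ≡ 7 (mod 8), (2/2479) = +1, and (2/2479)^5 = +1. Now have (39/2479).
Both 39 ≡ 3 and 2479 ≡ 3 (mod 4), so reciprocity gives (39/2479) = -(2479/39). Reduce: 2479 ≡ 22 (mod 39). Now have -(22/39).
Factor out 2: 22 = 2·11. Since 39 ≡ 7 (mod 8), (2/39) = +1. Now have -(11/39).
Both 11 ≡ 3 and 39 ≡ 3 (mod 4), so reciprocity gives (11/39) = -(39/11). Reduce: 39 ≡ 6 (mod 11). Now have (6/11).
Factor out 2: 6 = 2·3. Since 11 ≡ 3 (mod 8), (2/11) = -1. Now have -(3/11).
Both 3 ≡ 3 and 11 ≡ 3 (mod 4), so reciprocity gives (3/11) = -(11/3). Reduce: 11 ≡ 2 (mod 3). Now have (2/3).
Factor out 2: 2 = 2. Since 3 ≡ 3 (mod 8), (2/3) = -1. Now have -(1/3).
(1/3) = 1. Collecting the sign factors: -1.

-1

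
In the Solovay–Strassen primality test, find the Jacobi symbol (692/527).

-1

(692/527)
  = (165/527)    [692 ≡ 165 mod 527]
  = (527/165)    [QR: 165 ≡ 1 mod 4, sign kept]
  = (32/165)    [527 ≡ 32 mod 165]
  = -(1/165)    [165 ≡ 5 mod 8 ⇒ (2/165)^5 = -1]
  = -1    [(1/165) = 1]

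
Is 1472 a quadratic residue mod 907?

(1472/907)
  = (565/907)    [1472 ≡ 565 mod 907]
  = (907/565)    [QR: 565 ≡ 1 mod 4, sign kept]
  = (342/565)    [907 ≡ 342 mod 565]
  = -(171/565)    [565 ≡ 5 mod 8 ⇒ (2/565) = -1]
  = -(565/171)    [QR: 565 ≡ 1 mod 4, sign kept]
  = -(52/171)    [565 ≡ 52 mod 171]
  = -(13/171)    [171 ≡ 3 mod 8 ⇒ (2/171)^2 = +1]
  = -(171/13)    [QR: 13 ≡ 1 mod 4, sign kept]
  = -(2/13)    [171 ≡ 2 mod 13]
  = (1/13)    [13 ≡ 5 mod 8 ⇒ (2/13) = -1]
  = 1    [(1/13) = 1]
(1472/907) = 1, and 907 is prime, so 1472 is a quadratic residue mod 907.

yes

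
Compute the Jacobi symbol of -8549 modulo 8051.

Reduce the numerator: -8549 ≡ 7553 (mod 8051), so (-8549/8051) = (7553/8051).
7553 ≡ 1 (mod 4), so quadratic reciprocity gives (7553/8051) = (8051/7553). Reduce: 8051 ≡ 498 (mod 7553). Now have (498/7553).
Factor out 2: 498 = 2·249. Since 7553 ≡ 1 (mod 8), (2/7553) = +1. Now have (249/7553).
249 ≡ 1 (mod 4), so quadratic reciprocity gives (249/7553) = (7553/249). Reduce: 7553 ≡ 83 (mod 249). Now have (83/249).
249 ≡ 1 (mod 4), so quadratic reciprocity gives (83/249) = (249/83). Reduce: 249 ≡ 0 (mod 83). Now have (0/83).
The numerator is now 0 with denominator 83 > 1: the symbol is 0.

0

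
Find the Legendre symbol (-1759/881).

-1

Reduce the numerator: -1759 ≡ 3 (mod 881), so (-1759/881) = (3/881).
881 ≡ 1 (mod 4), so quadratic reciprocity gives (3/881) = (881/3). Reduce: 881 ≡ 2 (mod 3). Now have (2/3).
Factor out 2: 2 = 2. Since 3 ≡ 3 (mod 8), (2/3) = -1. Now have -(1/3).
(1/3) = 1. Collecting the sign factors: -1.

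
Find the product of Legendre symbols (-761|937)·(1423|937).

-1

By multiplicativity, (-761·1423|937) = (-761|937)·(1423|937).
First factor (-761|937):
(-761|937)
  = (761|937)    [937 ≡ 1 mod 4 ⇒ (-1|937) = +1]
  = (937|761)    [QR: 761 ≡ 1 mod 4, sign kept]
  = (176|761)    [937 ≡ 176 mod 761]
  = (11|761)    [761 ≡ 1 mod 8 ⇒ (2|761)^4 = +1]
  = (761|11)    [QR: 761 ≡ 1 mod 4, sign kept]
  = (2|11)    [761 ≡ 2 mod 11]
  = -(1|11)    [11 ≡ 3 mod 8 ⇒ (2|11) = -1]
  = -1    [(1|11) = 1]
Second factor (1423|937):
(1423|937)
  = (486|937)    [1423 ≡ 486 mod 937]
  = (243|937)    [937 ≡ 1 mod 8 ⇒ (2|937) = +1]
  = (937|243)    [QR: 937 ≡ 1 mod 4, sign kept]
  = (208|243)    [937 ≡ 208 mod 243]
  = (13|243)    [243 ≡ 3 mod 8 ⇒ (2|243)^4 = +1]
  = (243|13)    [QR: 13 ≡ 1 mod 4, sign kept]
  = (9|13)    [243 ≡ 9 mod 13]
  = (13|9)    [QR: 9 ≡ 1 mod 4, sign kept]
  = (4|9)    [13 ≡ 4 mod 9]
  = (1|9)    [9 ≡ 1 mod 8 ⇒ (2|9)^2 = +1]
  = 1    [(1|9) = 1]
Product: (-1)·(1) = -1.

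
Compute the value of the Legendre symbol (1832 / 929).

Reduce the numerator: 1832 ≡ 903 (mod 929), so (1832 / 929) = (903 / 929).
929 ≡ 1 (mod 4), so quadratic reciprocity gives (903 / 929) = (929 / 903). Reduce: 929 ≡ 26 (mod 903). Now have (26 / 903).
Factor out 2: 26 = 2·13. Since 903 ≡ 7 (mod 8), (2 / 903) = +1. Now have (13 / 903).
13 ≡ 1 (mod 4), so quadratic reciprocity gives (13 / 903) = (903 / 13). Reduce: 903 ≡ 6 (mod 13). Now have (6 / 13).
Factor out 2: 6 = 2·3. Since 13 ≡ 5 (mod 8), (2 / 13) = -1. Now have -(3 / 13).
13 ≡ 1 (mod 4), so quadratic reciprocity gives (3 / 13) = (13 / 3). Reduce: 13 ≡ 1 (mod 3). Now have -(1 / 3).
(1 / 3) = 1. Collecting the sign factors: -1.

-1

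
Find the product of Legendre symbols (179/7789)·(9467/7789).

By multiplicativity, (179·9467/7789) = (179/7789)·(9467/7789).
First factor (179/7789):
(179/7789)
  = (7789/179)    [QR: 7789 ≡ 1 mod 4, sign kept]
  = (92/179)    [7789 ≡ 92 mod 179]
  = (23/179)    [179 ≡ 3 mod 8 ⇒ (2/179)^2 = +1]
  = -(179/23)    [QR: both ≡ 3 mod 4, sign flips]
  = -(18/23)    [179 ≡ 18 mod 23]
  = -(9/23)    [23 ≡ 7 mod 8 ⇒ (2/23) = +1]
  = -(23/9)    [QR: 9 ≡ 1 mod 4, sign kept]
  = -(5/9)    [23 ≡ 5 mod 9]
  = -(9/5)    [QR: 5 ≡ 1 mod 4, sign kept]
  = -(4/5)    [9 ≡ 4 mod 5]
  = -(1/5)    [5 ≡ 5 mod 8 ⇒ (2/5)^2 = +1]
  = -1    [(1/5) = 1]
Second factor (9467/7789):
(9467/7789)
  = (1678/7789)    [9467 ≡ 1678 mod 7789]
  = -(839/7789)    [7789 ≡ 5 mod 8 ⇒ (2/7789) = -1]
  = -(7789/839)    [QR: 7789 ≡ 1 mod 4, sign kept]
  = -(238/839)    [7789 ≡ 238 mod 839]
  = -(119/839)    [839 ≡ 7 mod 8 ⇒ (2/839) = +1]
  = (839/119)    [QR: both ≡ 3 mod 4, sign flips]
  = (6/119)    [839 ≡ 6 mod 119]
  = (3/119)    [119 ≡ 7 mod 8 ⇒ (2/119) = +1]
  = -(119/3)    [QR: both ≡ 3 mod 4, sign flips]
  = -(2/3)    [119 ≡ 2 mod 3]
  = (1/3)    [3 ≡ 3 mod 8 ⇒ (2/3) = -1]
  = 1    [(1/3) = 1]
Product: (-1)·(1) = -1.

-1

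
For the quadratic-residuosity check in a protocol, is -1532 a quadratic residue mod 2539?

no

Reduce the numerator: -1532 ≡ 1007 (mod 2539), so (-1532/2539) = (1007/2539).
Both 1007 ≡ 3 and 2539 ≡ 3 (mod 4), so reciprocity gives (1007/2539) = -(2539/1007). Reduce: 2539 ≡ 525 (mod 1007). Now have -(525/1007).
525 ≡ 1 (mod 4), so quadratic reciprocity gives (525/1007) = (1007/525). Reduce: 1007 ≡ 482 (mod 525). Now have -(482/525).
Factor out 2: 482 = 2·241. Since 525 ≡ 5 (mod 8), (2/525) = -1. Now have (241/525).
241 ≡ 1 (mod 4), so quadratic reciprocity gives (241/525) = (525/241). Reduce: 525 ≡ 43 (mod 241). Now have (43/241).
241 ≡ 1 (mod 4), so quadratic reciprocity gives (43/241) = (241/43). Reduce: 241 ≡ 26 (mod 43). Now have (26/43).
Factor out 2: 26 = 2·13. Since 43 ≡ 3 (mod 8), (2/43) = -1. Now have -(13/43).
13 ≡ 1 (mod 4), so quadratic reciprocity gives (13/43) = (43/13). Reduce: 43 ≡ 4 (mod 13). Now have -(4/13).
Factor out 2: 4 = 2^2. Since 13 ≡ 5 (mod 8), (2/13) = -1, and (2/13)^2 = +1. Now have -(1/13).
(1/13) = 1. Collecting the sign factors: -1.
(-1532/2539) = -1, and 2539 is prime, so -1532 is not a quadratic residue mod 2539.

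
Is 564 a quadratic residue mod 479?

no

Reduce the numerator: 564 ≡ 85 (mod 479), so (564/479) = (85/479).
85 ≡ 1 (mod 4), so quadratic reciprocity gives (85/479) = (479/85). Reduce: 479 ≡ 54 (mod 85). Now have (54/85).
Factor out 2: 54 = 2·27. Since 85 ≡ 5 (mod 8), (2/85) = -1. Now have -(27/85).
85 ≡ 1 (mod 4), so quadratic reciprocity gives (27/85) = (85/27). Reduce: 85 ≡ 4 (mod 27). Now have -(4/27).
Factor out 2: 4 = 2^2. Since 27 ≡ 3 (mod 8), (2/27) = -1, and (2/27)^2 = +1. Now have -(1/27).
(1/27) = 1. Collecting the sign factors: -1.
(564/479) = -1, and 479 is prime, so 564 is not a quadratic residue mod 479.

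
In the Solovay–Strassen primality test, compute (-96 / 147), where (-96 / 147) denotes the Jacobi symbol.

(-96 / 147)
  = (51 / 147)    [-96 ≡ 51 mod 147]
  = -(147 / 51)    [QR: both ≡ 3 mod 4, sign flips]
  = -(45 / 51)    [147 ≡ 45 mod 51]
  = -(51 / 45)    [QR: 45 ≡ 1 mod 4, sign kept]
  = -(6 / 45)    [51 ≡ 6 mod 45]
  = (3 / 45)    [45 ≡ 5 mod 8 ⇒ (2 / 45) = -1]
  = (45 / 3)    [QR: 45 ≡ 1 mod 4, sign kept]
  = (0 / 3)    [45 ≡ 0 mod 3]
  = 0    [numerator 0, gcd > 1]

0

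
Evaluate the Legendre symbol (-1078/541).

1

(-1078/541)
  = (1078/541)    [541 ≡ 1 mod 4 ⇒ (-1/541) = +1]
  = (537/541)    [1078 ≡ 537 mod 541]
  = (541/537)    [QR: 537 ≡ 1 mod 4, sign kept]
  = (4/537)    [541 ≡ 4 mod 537]
  = (1/537)    [537 ≡ 1 mod 8 ⇒ (2/537)^2 = +1]
  = 1    [(1/537) = 1]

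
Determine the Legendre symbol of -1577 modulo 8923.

-1

Pull out -1: (-1577/8923) = (-1/8923)·(1577/8923). Since 8923 ≡ 3 (mod 4), (-1/8923) = -1. Now have -(1577/8923).
1577 ≡ 1 (mod 4), so quadratic reciprocity gives (1577/8923) = (8923/1577). Reduce: 8923 ≡ 1038 (mod 1577). Now have -(1038/1577).
Factor out 2: 1038 = 2·519. Since 1577 ≡ 1 (mod 8), (2/1577) = +1. Now have -(519/1577).
1577 ≡ 1 (mod 4), so quadratic reciprocity gives (519/1577) = (1577/519). Reduce: 1577 ≡ 20 (mod 519). Now have -(20/519).
Factor out 2: 20 = 2^2·5. Since 519 ≡ 7 (mod 8), (2/519) = +1, and (2/519)^2 = +1. Now have -(5/519).
5 ≡ 1 (mod 4), so quadratic reciprocity gives (5/519) = (519/5). Reduce: 519 ≡ 4 (mod 5). Now have -(4/5).
Factor out 2: 4 = 2^2. Since 5 ≡ 5 (mod 8), (2/5) = -1, and (2/5)^2 = +1. Now have -(1/5).
(1/5) = 1. Collecting the sign factors: -1.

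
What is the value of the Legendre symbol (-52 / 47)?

1

(-52 / 47)
  = (42 / 47)    [-52 ≡ 42 mod 47]
  = (21 / 47)    [47 ≡ 7 mod 8 ⇒ (2 / 47) = +1]
  = (47 / 21)    [QR: 21 ≡ 1 mod 4, sign kept]
  = (5 / 21)    [47 ≡ 5 mod 21]
  = (21 / 5)    [QR: 5 ≡ 1 mod 4, sign kept]
  = (1 / 5)    [21 ≡ 1 mod 5]
  = 1    [(1 / 5) = 1]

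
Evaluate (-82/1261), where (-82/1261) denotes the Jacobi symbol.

-1

Pull out -1: (-82/1261) = (-1/1261)·(82/1261). Since 1261 ≡ 1 (mod 4), (-1/1261) = +1. Now have (82/1261).
Factor out 2: 82 = 2·41. Since 1261 ≡ 5 (mod 8), (2/1261) = -1. Now have -(41/1261).
41 ≡ 1 (mod 4), so quadratic reciprocity gives (41/1261) = (1261/41). Reduce: 1261 ≡ 31 (mod 41). Now have -(31/41).
41 ≡ 1 (mod 4), so quadratic reciprocity gives (31/41) = (41/31). Reduce: 41 ≡ 10 (mod 31). Now have -(10/31).
Factor out 2: 10 = 2·5. Since 31 ≡ 7 (mod 8), (2/31) = +1. Now have -(5/31).
5 ≡ 1 (mod 4), so quadratic reciprocity gives (5/31) = (31/5). Reduce: 31 ≡ 1 (mod 5). Now have -(1/5).
(1/5) = 1. Collecting the sign factors: -1.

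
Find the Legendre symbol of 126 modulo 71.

-1

Reduce the numerator: 126 ≡ 55 (mod 71), so (126/71) = (55/71).
Both 55 ≡ 3 and 71 ≡ 3 (mod 4), so reciprocity gives (55/71) = -(71/55). Reduce: 71 ≡ 16 (mod 55). Now have -(16/55).
Factor out 2: 16 = 2^4. Since 55 ≡ 7 (mod 8), (2/55) = +1, and (2/55)^4 = +1. Now have -(1/55).
(1/55) = 1. Collecting the sign factors: -1.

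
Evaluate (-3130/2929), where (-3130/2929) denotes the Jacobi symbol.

-1

Reduce the numerator: -3130 ≡ 2728 (mod 2929), so (-3130/2929) = (2728/2929).
Factor out 2: 2728 = 2^3·341. Since 2929 ≡ 1 (mod 8), (2/2929) = +1, and (2/2929)^3 = +1. Now have (341/2929).
341 ≡ 1 (mod 4), so quadratic reciprocity gives (341/2929) = (2929/341). Reduce: 2929 ≡ 201 (mod 341). Now have (201/341).
201 ≡ 1 (mod 4), so quadratic reciprocity gives (201/341) = (341/201). Reduce: 341 ≡ 140 (mod 201). Now have (140/201).
Factor out 2: 140 = 2^2·35. Since 201 ≡ 1 (mod 8), (2/201) = +1, and (2/201)^2 = +1. Now have (35/201).
201 ≡ 1 (mod 4), so quadratic reciprocity gives (35/201) = (201/35). Reduce: 201 ≡ 26 (mod 35). Now have (26/35).
Factor out 2: 26 = 2·13. Since 35 ≡ 3 (mod 8), (2/35) = -1. Now have -(13/35).
13 ≡ 1 (mod 4), so quadratic reciprocity gives (13/35) = (35/13). Reduce: 35 ≡ 9 (mod 13). Now have -(9/13).
9 ≡ 1 (mod 4), so quadratic reciprocity gives (9/13) = (13/9). Reduce: 13 ≡ 4 (mod 9). Now have -(4/9).
Factor out 2: 4 = 2^2. Since 9 ≡ 1 (mod 8), (2/9) = +1, and (2/9)^2 = +1. Now have -(1/9).
(1/9) = 1. Collecting the sign factors: -1.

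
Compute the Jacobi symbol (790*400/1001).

-1

By multiplicativity, (790·400/1001) = (790/1001)·(400/1001).
First factor (790/1001):
(790/1001)
  = (395/1001)    [1001 ≡ 1 mod 8 ⇒ (2/1001) = +1]
  = (1001/395)    [QR: 1001 ≡ 1 mod 4, sign kept]
  = (211/395)    [1001 ≡ 211 mod 395]
  = -(395/211)    [QR: both ≡ 3 mod 4, sign flips]
  = -(184/211)    [395 ≡ 184 mod 211]
  = (23/211)    [211 ≡ 3 mod 8 ⇒ (2/211)^3 = -1]
  = -(211/23)    [QR: both ≡ 3 mod 4, sign flips]
  = -(4/23)    [211 ≡ 4 mod 23]
  = -(1/23)    [23 ≡ 7 mod 8 ⇒ (2/23)^2 = +1]
  = -1    [(1/23) = 1]
Second factor (400/1001):
(400/1001)
  = (25/1001)    [1001 ≡ 1 mod 8 ⇒ (2/1001)^4 = +1]
  = (1001/25)    [QR: 25 ≡ 1 mod 4, sign kept]
  = (1/25)    [1001 ≡ 1 mod 25]
  = 1    [(1/25) = 1]
Product: (-1)·(1) = -1.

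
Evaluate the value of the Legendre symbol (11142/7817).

Reduce the numerator: 11142 ≡ 3325 (mod 7817), so (11142/7817) = (3325/7817).
3325 ≡ 1 (mod 4), so quadratic reciprocity gives (3325/7817) = (7817/3325). Reduce: 7817 ≡ 1167 (mod 3325). Now have (1167/3325).
3325 ≡ 1 (mod 4), so quadratic reciprocity gives (1167/3325) = (3325/1167). Reduce: 3325 ≡ 991 (mod 1167). Now have (991/1167).
Both 991 ≡ 3 and 1167 ≡ 3 (mod 4), so reciprocity gives (991/1167) = -(1167/991). Reduce: 1167 ≡ 176 (mod 991). Now have -(176/991).
Factor out 2: 176 = 2^4·11. Since 991 ≡ 7 (mod 8), (2/991) = +1, and (2/991)^4 = +1. Now have -(11/991).
Both 11 ≡ 3 and 991 ≡ 3 (mod 4), so reciprocity gives (11/991) = -(991/11). Reduce: 991 ≡ 1 (mod 11). Now have (1/11).
(1/11) = 1. Collecting the sign factors: 1.

1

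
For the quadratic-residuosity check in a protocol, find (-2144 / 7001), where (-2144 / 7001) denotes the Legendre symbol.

1

Reduce the numerator: -2144 ≡ 4857 (mod 7001), so (-2144 / 7001) = (4857 / 7001).
4857 ≡ 1 (mod 4), so quadratic reciprocity gives (4857 / 7001) = (7001 / 4857). Reduce: 7001 ≡ 2144 (mod 4857). Now have (2144 / 4857).
Factor out 2: 2144 = 2^5·67. Since 4857 ≡ 1 (mod 8), (2 / 4857) = +1, and (2 / 4857)^5 = +1. Now have (67 / 4857).
4857 ≡ 1 (mod 4), so quadratic reciprocity gives (67 / 4857) = (4857 / 67). Reduce: 4857 ≡ 33 (mod 67). Now have (33 / 67).
33 ≡ 1 (mod 4), so quadratic reciprocity gives (33 / 67) = (67 / 33). Reduce: 67 ≡ 1 (mod 33). Now have (1 / 33).
(1 / 33) = 1. Collecting the sign factors: 1.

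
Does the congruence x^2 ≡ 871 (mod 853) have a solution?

no

Reduce the numerator: 871 ≡ 18 (mod 853), so (871/853) = (18/853).
Factor out 2: 18 = 2·9. Since 853 ≡ 5 (mod 8), (2/853) = -1. Now have -(9/853).
9 ≡ 1 (mod 4), so quadratic reciprocity gives (9/853) = (853/9). Reduce: 853 ≡ 7 (mod 9). Now have -(7/9).
9 ≡ 1 (mod 4), so quadratic reciprocity gives (7/9) = (9/7). Reduce: 9 ≡ 2 (mod 7). Now have -(2/7).
Factor out 2: 2 = 2. Since 7 ≡ 7 (mod 8), (2/7) = +1. Now have -(1/7).
(1/7) = 1. Collecting the sign factors: -1.
The Legendre symbol is -1, so x^2 ≡ 871 (mod 853) has no solution.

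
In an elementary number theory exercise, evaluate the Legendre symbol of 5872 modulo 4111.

(5872 / 4111)
  = (1761 / 4111)    [5872 ≡ 1761 mod 4111]
  = (4111 / 1761)    [QR: 1761 ≡ 1 mod 4, sign kept]
  = (589 / 1761)    [4111 ≡ 589 mod 1761]
  = (1761 / 589)    [QR: 589 ≡ 1 mod 4, sign kept]
  = (583 / 589)    [1761 ≡ 583 mod 589]
  = (589 / 583)    [QR: 589 ≡ 1 mod 4, sign kept]
  = (6 / 583)    [589 ≡ 6 mod 583]
  = (3 / 583)    [583 ≡ 7 mod 8 ⇒ (2 / 583) = +1]
  = -(583 / 3)    [QR: both ≡ 3 mod 4, sign flips]
  = -(1 / 3)    [583 ≡ 1 mod 3]
  = -1    [(1 / 3) = 1]

-1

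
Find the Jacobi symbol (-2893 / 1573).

0

Pull out -1: (-2893 / 1573) = (-1 / 1573)·(2893 / 1573). Since 1573 ≡ 1 (mod 4), (-1 / 1573) = +1. Now have (2893 / 1573).
Reduce the numerator: 2893 ≡ 1320 (mod 1573), so (2893 / 1573) = (1320 / 1573).
Factor out 2: 1320 = 2^3·165. Since 1573 ≡ 5 (mod 8), (2 / 1573) = -1, and (2 / 1573)^3 = -1. Now have -(165 / 1573).
165 ≡ 1 (mod 4), so quadratic reciprocity gives (165 / 1573) = (1573 / 165). Reduce: 1573 ≡ 88 (mod 165). Now have -(88 / 165).
Factor out 2: 88 = 2^3·11. Since 165 ≡ 5 (mod 8), (2 / 165) = -1, and (2 / 165)^3 = -1. Now have (11 / 165).
165 ≡ 1 (mod 4), so quadratic reciprocity gives (11 / 165) = (165 / 11). Reduce: 165 ≡ 0 (mod 11). Now have (0 / 11).
The numerator is now 0 with denominator 11 > 1: the symbol is 0.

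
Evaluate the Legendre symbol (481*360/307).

By multiplicativity, (481·360/307) = (481/307)·(360/307).
First factor (481/307):
Reduce the numerator: 481 ≡ 174 (mod 307), so (481/307) = (174/307).
Factor out 2: 174 = 2·87. Since 307 ≡ 3 (mod 8), (2/307) = -1. Now have -(87/307).
Both 87 ≡ 3 and 307 ≡ 3 (mod 4), so reciprocity gives (87/307) = -(307/87). Reduce: 307 ≡ 46 (mod 87). Now have (46/87).
Factor out 2: 46 = 2·23. Since 87 ≡ 7 (mod 8), (2/87) = +1. Now have (23/87).
Both 23 ≡ 3 and 87 ≡ 3 (mod 4), so reciprocity gives (23/87) = -(87/23). Reduce: 87 ≡ 18 (mod 23). Now have -(18/23).
Factor out 2: 18 = 2·9. Since 23 ≡ 7 (mod 8), (2/23) = +1. Now have -(9/23).
9 ≡ 1 (mod 4), so quadratic reciprocity gives (9/23) = (23/9). Reduce: 23 ≡ 5 (mod 9). Now have -(5/9).
5 ≡ 1 (mod 4), so quadratic reciprocity gives (5/9) = (9/5). Reduce: 9 ≡ 4 (mod 5). Now have -(4/5).
Factor out 2: 4 = 2^2. Since 5 ≡ 5 (mod 8), (2/5) = -1, and (2/5)^2 = +1. Now have -(1/5).
(1/5) = 1. Collecting the sign factors: -1.
Second factor (360/307):
Reduce the numerator: 360 ≡ 53 (mod 307), so (360/307) = (53/307).
53 ≡ 1 (mod 4), so quadratic reciprocity gives (53/307) = (307/53). Reduce: 307 ≡ 42 (mod 53). Now have (42/53).
Factor out 2: 42 = 2·21. Since 53 ≡ 5 (mod 8), (2/53) = -1. Now have -(21/53).
21 ≡ 1 (mod 4), so quadratic reciprocity gives (21/53) = (53/21). Reduce: 53 ≡ 11 (mod 21). Now have -(11/21).
21 ≡ 1 (mod 4), so quadratic reciprocity gives (11/21) = (21/11). Reduce: 21 ≡ 10 (mod 11). Now have -(10/11).
Factor out 2: 10 = 2·5. Since 11 ≡ 3 (mod 8), (2/11) = -1. Now have (5/11).
5 ≡ 1 (mod 4), so quadratic reciprocity gives (5/11) = (11/5). Reduce: 11 ≡ 1 (mod 5). Now have (1/5).
(1/5) = 1. Collecting the sign factors: 1.
Product: (-1)·(1) = -1.

-1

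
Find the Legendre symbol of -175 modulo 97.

(-175 / 97)
  = (175 / 97)    [97 ≡ 1 mod 4 ⇒ (-1 / 97) = +1]
  = (78 / 97)    [175 ≡ 78 mod 97]
  = (39 / 97)    [97 ≡ 1 mod 8 ⇒ (2 / 97) = +1]
  = (97 / 39)    [QR: 97 ≡ 1 mod 4, sign kept]
  = (19 / 39)    [97 ≡ 19 mod 39]
  = -(39 / 19)    [QR: both ≡ 3 mod 4, sign flips]
  = -(1 / 19)    [39 ≡ 1 mod 19]
  = -1    [(1 / 19) = 1]

-1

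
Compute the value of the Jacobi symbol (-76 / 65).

(-76 / 65)
  = (76 / 65)    [65 ≡ 1 mod 4 ⇒ (-1 / 65) = +1]
  = (11 / 65)    [76 ≡ 11 mod 65]
  = (65 / 11)    [QR: 65 ≡ 1 mod 4, sign kept]
  = (10 / 11)    [65 ≡ 10 mod 11]
  = -(5 / 11)    [11 ≡ 3 mod 8 ⇒ (2 / 11) = -1]
  = -(11 / 5)    [QR: 5 ≡ 1 mod 4, sign kept]
  = -(1 / 5)    [11 ≡ 1 mod 5]
  = -1    [(1 / 5) = 1]

-1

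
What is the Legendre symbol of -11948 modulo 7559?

Reduce the numerator: -11948 ≡ 3170 (mod 7559), so (-11948 / 7559) = (3170 / 7559).
Factor out 2: 3170 = 2·1585. Since 7559 ≡ 7 (mod 8), (2 / 7559) = +1. Now have (1585 / 7559).
1585 ≡ 1 (mod 4), so quadratic reciprocity gives (1585 / 7559) = (7559 / 1585). Reduce: 7559 ≡ 1219 (mod 1585). Now have (1219 / 1585).
1585 ≡ 1 (mod 4), so quadratic reciprocity gives (1219 / 1585) = (1585 / 1219). Reduce: 1585 ≡ 366 (mod 1219). Now have (366 / 1219).
Factor out 2: 366 = 2·183. Since 1219 ≡ 3 (mod 8), (2 / 1219) = -1. Now have -(183 / 1219).
Both 183 ≡ 3 and 1219 ≡ 3 (mod 4), so reciprocity gives (183 / 1219) = -(1219 / 183). Reduce: 1219 ≡ 121 (mod 183). Now have (121 / 183).
121 ≡ 1 (mod 4), so quadratic reciprocity gives (121 / 183) = (183 / 121). Reduce: 183 ≡ 62 (mod 121). Now have (62 / 121).
Factor out 2: 62 = 2·31. Since 121 ≡ 1 (mod 8), (2 / 121) = +1. Now have (31 / 121).
121 ≡ 1 (mod 4), so quadratic reciprocity gives (31 / 121) = (121 / 31). Reduce: 121 ≡ 28 (mod 31). Now have (28 / 31).
Factor out 2: 28 = 2^2·7. Since 31 ≡ 7 (mod 8), (2 / 31) = +1, and (2 / 31)^2 = +1. Now have (7 / 31).
Both 7 ≡ 3 and 31 ≡ 3 (mod 4), so reciprocity gives (7 / 31) = -(31 / 7). Reduce: 31 ≡ 3 (mod 7). Now have -(3 / 7).
Both 3 ≡ 3 and 7 ≡ 3 (mod 4), so reciprocity gives (3 / 7) = -(7 / 3). Reduce: 7 ≡ 1 (mod 3). Now have (1 / 3).
(1 / 3) = 1. Collecting the sign factors: 1.

1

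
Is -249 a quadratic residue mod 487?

Pull out -1: (-249/487) = (-1/487)·(249/487). Since 487 ≡ 3 (mod 4), (-1/487) = -1. Now have -(249/487).
249 ≡ 1 (mod 4), so quadratic reciprocity gives (249/487) = (487/249). Reduce: 487 ≡ 238 (mod 249). Now have -(238/249).
Factor out 2: 238 = 2·119. Since 249 ≡ 1 (mod 8), (2/249) = +1. Now have -(119/249).
249 ≡ 1 (mod 4), so quadratic reciprocity gives (119/249) = (249/119). Reduce: 249 ≡ 11 (mod 119). Now have -(11/119).
Both 11 ≡ 3 and 119 ≡ 3 (mod 4), so reciprocity gives (11/119) = -(119/11). Reduce: 119 ≡ 9 (mod 11). Now have (9/11).
9 ≡ 1 (mod 4), so quadratic reciprocity gives (9/11) = (11/9). Reduce: 11 ≡ 2 (mod 9). Now have (2/9).
Factor out 2: 2 = 2. Since 9 ≡ 1 (mod 8), (2/9) = +1. Now have (1/9).
(1/9) = 1. Collecting the sign factors: 1.
(-249/487) = 1, and 487 is prime, so -249 is a quadratic residue mod 487.

yes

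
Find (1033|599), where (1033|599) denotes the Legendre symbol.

1

(1033|599)
  = (434|599)    [1033 ≡ 434 mod 599]
  = (217|599)    [599 ≡ 7 mod 8 ⇒ (2|599) = +1]
  = (599|217)    [QR: 217 ≡ 1 mod 4, sign kept]
  = (165|217)    [599 ≡ 165 mod 217]
  = (217|165)    [QR: 165 ≡ 1 mod 4, sign kept]
  = (52|165)    [217 ≡ 52 mod 165]
  = (13|165)    [165 ≡ 5 mod 8 ⇒ (2|165)^2 = +1]
  = (165|13)    [QR: 13 ≡ 1 mod 4, sign kept]
  = (9|13)    [165 ≡ 9 mod 13]
  = (13|9)    [QR: 9 ≡ 1 mod 4, sign kept]
  = (4|9)    [13 ≡ 4 mod 9]
  = (1|9)    [9 ≡ 1 mod 8 ⇒ (2|9)^2 = +1]
  = 1    [(1|9) = 1]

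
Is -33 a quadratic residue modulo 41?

yes

(-33|41)
  = (33|41)    [41 ≡ 1 mod 4 ⇒ (-1|41) = +1]
  = (41|33)    [QR: 33 ≡ 1 mod 4, sign kept]
  = (8|33)    [41 ≡ 8 mod 33]
  = (1|33)    [33 ≡ 1 mod 8 ⇒ (2|33)^3 = +1]
  = 1    [(1|33) = 1]
(-33|41) = 1, and 41 is prime, so -33 is a quadratic residue mod 41.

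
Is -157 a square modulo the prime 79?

Reduce the numerator: -157 ≡ 1 (mod 79), so (-157/79) = (1/79).
(1/79) = 1. Collecting the sign factors: 1.
The Legendre symbol is 1, so x^2 ≡ -157 (mod 79) has solution.

yes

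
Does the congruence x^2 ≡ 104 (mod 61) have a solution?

(104|61)
  = (43|61)    [104 ≡ 43 mod 61]
  = (61|43)    [QR: 61 ≡ 1 mod 4, sign kept]
  = (18|43)    [61 ≡ 18 mod 43]
  = -(9|43)    [43 ≡ 3 mod 8 ⇒ (2|43) = -1]
  = -(43|9)    [QR: 9 ≡ 1 mod 4, sign kept]
  = -(7|9)    [43 ≡ 7 mod 9]
  = -(9|7)    [QR: 9 ≡ 1 mod 4, sign kept]
  = -(2|7)    [9 ≡ 2 mod 7]
  = -(1|7)    [7 ≡ 7 mod 8 ⇒ (2|7) = +1]
  = -1    [(1|7) = 1]
(104|61) = -1, and 61 is prime, so 104 is not a quadratic residue mod 61.

no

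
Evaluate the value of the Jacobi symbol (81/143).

81 ≡ 1 (mod 4), so quadratic reciprocity gives (81/143) = (143/81). Reduce: 143 ≡ 62 (mod 81). Now have (62/81).
Factor out 2: 62 = 2·31. Since 81 ≡ 1 (mod 8), (2/81) = +1. Now have (31/81).
81 ≡ 1 (mod 4), so quadratic reciprocity gives (31/81) = (81/31). Reduce: 81 ≡ 19 (mod 31). Now have (19/31).
Both 19 ≡ 3 and 31 ≡ 3 (mod 4), so reciprocity gives (19/31) = -(31/19). Reduce: 31 ≡ 12 (mod 19). Now have -(12/19).
Factor out 2: 12 = 2^2·3. Since 19 ≡ 3 (mod 8), (2/19) = -1, and (2/19)^2 = +1. Now have -(3/19).
Both 3 ≡ 3 and 19 ≡ 3 (mod 4), so reciprocity gives (3/19) = -(19/3). Reduce: 19 ≡ 1 (mod 3). Now have (1/3).
(1/3) = 1. Collecting the sign factors: 1.

1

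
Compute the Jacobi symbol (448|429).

(448|429)
  = (19|429)    [448 ≡ 19 mod 429]
  = (429|19)    [QR: 429 ≡ 1 mod 4, sign kept]
  = (11|19)    [429 ≡ 11 mod 19]
  = -(19|11)    [QR: both ≡ 3 mod 4, sign flips]
  = -(8|11)    [19 ≡ 8 mod 11]
  = (1|11)    [11 ≡ 3 mod 8 ⇒ (2|11)^3 = -1]
  = 1    [(1|11) = 1]

1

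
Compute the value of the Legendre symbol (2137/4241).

1

(2137/4241)
  = (4241/2137)    [QR: 2137 ≡ 1 mod 4, sign kept]
  = (2104/2137)    [4241 ≡ 2104 mod 2137]
  = (263/2137)    [2137 ≡ 1 mod 8 ⇒ (2/2137)^3 = +1]
  = (2137/263)    [QR: 2137 ≡ 1 mod 4, sign kept]
  = (33/263)    [2137 ≡ 33 mod 263]
  = (263/33)    [QR: 33 ≡ 1 mod 4, sign kept]
  = (32/33)    [263 ≡ 32 mod 33]
  = (1/33)    [33 ≡ 1 mod 8 ⇒ (2/33)^5 = +1]
  = 1    [(1/33) = 1]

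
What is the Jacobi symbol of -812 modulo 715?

(-812/715)
  = (618/715)    [-812 ≡ 618 mod 715]
  = -(309/715)    [715 ≡ 3 mod 8 ⇒ (2/715) = -1]
  = -(715/309)    [QR: 309 ≡ 1 mod 4, sign kept]
  = -(97/309)    [715 ≡ 97 mod 309]
  = -(309/97)    [QR: 97 ≡ 1 mod 4, sign kept]
  = -(18/97)    [309 ≡ 18 mod 97]
  = -(9/97)    [97 ≡ 1 mod 8 ⇒ (2/97) = +1]
  = -(97/9)    [QR: 9 ≡ 1 mod 4, sign kept]
  = -(7/9)    [97 ≡ 7 mod 9]
  = -(9/7)    [QR: 9 ≡ 1 mod 4, sign kept]
  = -(2/7)    [9 ≡ 2 mod 7]
  = -(1/7)    [7 ≡ 7 mod 8 ⇒ (2/7) = +1]
  = -1    [(1/7) = 1]

-1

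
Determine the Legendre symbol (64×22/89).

By multiplicativity, (64·22/89) = (64/89)·(22/89).
First factor (64/89):
(64/89)
  = (1/89)    [89 ≡ 1 mod 8 ⇒ (2/89)^6 = +1]
  = 1    [(1/89) = 1]
Second factor (22/89):
(22/89)
  = (11/89)    [89 ≡ 1 mod 8 ⇒ (2/89) = +1]
  = (89/11)    [QR: 89 ≡ 1 mod 4, sign kept]
  = (1/11)    [89 ≡ 1 mod 11]
  = 1    [(1/11) = 1]
Product: (1)·(1) = 1.

1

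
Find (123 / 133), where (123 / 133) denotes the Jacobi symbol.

1

133 ≡ 1 (mod 4), so quadratic reciprocity gives (123 / 133) = (133 / 123). Reduce: 133 ≡ 10 (mod 123). Now have (10 / 123).
Factor out 2: 10 = 2·5. Since 123 ≡ 3 (mod 8), (2 / 123) = -1. Now have -(5 / 123).
5 ≡ 1 (mod 4), so quadratic reciprocity gives (5 / 123) = (123 / 5). Reduce: 123 ≡ 3 (mod 5). Now have -(3 / 5).
5 ≡ 1 (mod 4), so quadratic reciprocity gives (3 / 5) = (5 / 3). Reduce: 5 ≡ 2 (mod 3). Now have -(2 / 3).
Factor out 2: 2 = 2. Since 3 ≡ 3 (mod 8), (2 / 3) = -1. Now have (1 / 3).
(1 / 3) = 1. Collecting the sign factors: 1.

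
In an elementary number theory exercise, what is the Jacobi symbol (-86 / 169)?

1

Reduce the numerator: -86 ≡ 83 (mod 169), so (-86 / 169) = (83 / 169).
169 ≡ 1 (mod 4), so quadratic reciprocity gives (83 / 169) = (169 / 83). Reduce: 169 ≡ 3 (mod 83). Now have (3 / 83).
Both 3 ≡ 3 and 83 ≡ 3 (mod 4), so reciprocity gives (3 / 83) = -(83 / 3). Reduce: 83 ≡ 2 (mod 3). Now have -(2 / 3).
Factor out 2: 2 = 2. Since 3 ≡ 3 (mod 8), (2 / 3) = -1. Now have (1 / 3).
(1 / 3) = 1. Collecting the sign factors: 1.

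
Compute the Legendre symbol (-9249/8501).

Reduce the numerator: -9249 ≡ 7753 (mod 8501), so (-9249/8501) = (7753/8501).
7753 ≡ 1 (mod 4), so quadratic reciprocity gives (7753/8501) = (8501/7753). Reduce: 8501 ≡ 748 (mod 7753). Now have (748/7753).
Factor out 2: 748 = 2^2·187. Since 7753 ≡ 1 (mod 8), (2/7753) = +1, and (2/7753)^2 = +1. Now have (187/7753).
7753 ≡ 1 (mod 4), so quadratic reciprocity gives (187/7753) = (7753/187). Reduce: 7753 ≡ 86 (mod 187). Now have (86/187).
Factor out 2: 86 = 2·43. Since 187 ≡ 3 (mod 8), (2/187) = -1. Now have -(43/187).
Both 43 ≡ 3 and 187 ≡ 3 (mod 4), so reciprocity gives (43/187) = -(187/43). Reduce: 187 ≡ 15 (mod 43). Now have (15/43).
Both 15 ≡ 3 and 43 ≡ 3 (mod 4), so reciprocity gives (15/43) = -(43/15). Reduce: 43 ≡ 13 (mod 15). Now have -(13/15).
13 ≡ 1 (mod 4), so quadratic reciprocity gives (13/15) = (15/13). Reduce: 15 ≡ 2 (mod 13). Now have -(2/13).
Factor out 2: 2 = 2. Since 13 ≡ 5 (mod 8), (2/13) = -1. Now have (1/13).
(1/13) = 1. Collecting the sign factors: 1.

1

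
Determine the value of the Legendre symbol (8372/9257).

(8372/9257)
  = (2093/9257)    [9257 ≡ 1 mod 8 ⇒ (2/9257)^2 = +1]
  = (9257/2093)    [QR: 2093 ≡ 1 mod 4, sign kept]
  = (885/2093)    [9257 ≡ 885 mod 2093]
  = (2093/885)    [QR: 885 ≡ 1 mod 4, sign kept]
  = (323/885)    [2093 ≡ 323 mod 885]
  = (885/323)    [QR: 885 ≡ 1 mod 4, sign kept]
  = (239/323)    [885 ≡ 239 mod 323]
  = -(323/239)    [QR: both ≡ 3 mod 4, sign flips]
  = -(84/239)    [323 ≡ 84 mod 239]
  = -(21/239)    [239 ≡ 7 mod 8 ⇒ (2/239)^2 = +1]
  = -(239/21)    [QR: 21 ≡ 1 mod 4, sign kept]
  = -(8/21)    [239 ≡ 8 mod 21]
  = (1/21)    [21 ≡ 5 mod 8 ⇒ (2/21)^3 = -1]
  = 1    [(1/21) = 1]

1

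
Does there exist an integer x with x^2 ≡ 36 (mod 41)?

yes

(36/41)
  = (9/41)    [41 ≡ 1 mod 8 ⇒ (2/41)^2 = +1]
  = (41/9)    [QR: 9 ≡ 1 mod 4, sign kept]
  = (5/9)    [41 ≡ 5 mod 9]
  = (9/5)    [QR: 5 ≡ 1 mod 4, sign kept]
  = (4/5)    [9 ≡ 4 mod 5]
  = (1/5)    [5 ≡ 5 mod 8 ⇒ (2/5)^2 = +1]
  = 1    [(1/5) = 1]
(36/41) = 1, and 41 is prime, so 36 is a quadratic residue mod 41.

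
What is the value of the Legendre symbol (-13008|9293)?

-1

(-13008|9293)
  = (5578|9293)    [-13008 ≡ 5578 mod 9293]
  = -(2789|9293)    [9293 ≡ 5 mod 8 ⇒ (2|9293) = -1]
  = -(9293|2789)    [QR: 2789 ≡ 1 mod 4, sign kept]
  = -(926|2789)    [9293 ≡ 926 mod 2789]
  = (463|2789)    [2789 ≡ 5 mod 8 ⇒ (2|2789) = -1]
  = (2789|463)    [QR: 2789 ≡ 1 mod 4, sign kept]
  = (11|463)    [2789 ≡ 11 mod 463]
  = -(463|11)    [QR: both ≡ 3 mod 4, sign flips]
  = -(1|11)    [463 ≡ 1 mod 11]
  = -1    [(1|11) = 1]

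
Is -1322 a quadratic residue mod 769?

(-1322|769)
  = (216|769)    [-1322 ≡ 216 mod 769]
  = (27|769)    [769 ≡ 1 mod 8 ⇒ (2|769)^3 = +1]
  = (769|27)    [QR: 769 ≡ 1 mod 4, sign kept]
  = (13|27)    [769 ≡ 13 mod 27]
  = (27|13)    [QR: 13 ≡ 1 mod 4, sign kept]
  = (1|13)    [27 ≡ 1 mod 13]
  = 1    [(1|13) = 1]
(-1322|769) = 1, and 769 is prime, so -1322 is a quadratic residue mod 769.

yes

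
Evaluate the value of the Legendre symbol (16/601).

Factor out 2: 16 = 2^4. Since 601 ≡ 1 (mod 8), (2/601) = +1, and (2/601)^4 = +1. Now have (1/601).
(1/601) = 1. Collecting the sign factors: 1.

1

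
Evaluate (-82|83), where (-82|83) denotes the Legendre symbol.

1

Pull out -1: (-82|83) = (-1|83)·(82|83). Since 83 ≡ 3 (mod 4), (-1|83) = -1. Now have -(82|83).
Factor out 2: 82 = 2·41. Since 83 ≡ 3 (mod 8), (2|83) = -1. Now have (41|83).
41 ≡ 1 (mod 4), so quadratic reciprocity gives (41|83) = (83|41). Reduce: 83 ≡ 1 (mod 41). Now have (1|41).
(1|41) = 1. Collecting the sign factors: 1.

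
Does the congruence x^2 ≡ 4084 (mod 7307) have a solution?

no

(4084|7307)
  = (1021|7307)    [7307 ≡ 3 mod 8 ⇒ (2|7307)^2 = +1]
  = (7307|1021)    [QR: 1021 ≡ 1 mod 4, sign kept]
  = (160|1021)    [7307 ≡ 160 mod 1021]
  = -(5|1021)    [1021 ≡ 5 mod 8 ⇒ (2|1021)^5 = -1]
  = -(1021|5)    [QR: 5 ≡ 1 mod 4, sign kept]
  = -(1|5)    [1021 ≡ 1 mod 5]
  = -1    [(1|5) = 1]
(4084|7307) = -1, and 7307 is prime, so 4084 is not a quadratic residue mod 7307.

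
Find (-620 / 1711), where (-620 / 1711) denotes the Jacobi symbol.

-1

(-620 / 1711)
  = (1091 / 1711)    [-620 ≡ 1091 mod 1711]
  = -(1711 / 1091)    [QR: both ≡ 3 mod 4, sign flips]
  = -(620 / 1091)    [1711 ≡ 620 mod 1091]
  = -(155 / 1091)    [1091 ≡ 3 mod 8 ⇒ (2 / 1091)^2 = +1]
  = (1091 / 155)    [QR: both ≡ 3 mod 4, sign flips]
  = (6 / 155)    [1091 ≡ 6 mod 155]
  = -(3 / 155)    [155 ≡ 3 mod 8 ⇒ (2 / 155) = -1]
  = (155 / 3)    [QR: both ≡ 3 mod 4, sign flips]
  = (2 / 3)    [155 ≡ 2 mod 3]
  = -(1 / 3)    [3 ≡ 3 mod 8 ⇒ (2 / 3) = -1]
  = -1    [(1 / 3) = 1]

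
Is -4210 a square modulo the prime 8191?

Reduce the numerator: -4210 ≡ 3981 (mod 8191), so (-4210/8191) = (3981/8191).
3981 ≡ 1 (mod 4), so quadratic reciprocity gives (3981/8191) = (8191/3981). Reduce: 8191 ≡ 229 (mod 3981). Now have (229/3981).
229 ≡ 1 (mod 4), so quadratic reciprocity gives (229/3981) = (3981/229). Reduce: 3981 ≡ 88 (mod 229). Now have (88/229).
Factor out 2: 88 = 2^3·11. Since 229 ≡ 5 (mod 8), (2/229) = -1, and (2/229)^3 = -1. Now have -(11/229).
229 ≡ 1 (mod 4), so quadratic reciprocity gives (11/229) = (229/11). Reduce: 229 ≡ 9 (mod 11). Now have -(9/11).
9 ≡ 1 (mod 4), so quadratic reciprocity gives (9/11) = (11/9). Reduce: 11 ≡ 2 (mod 9). Now have -(2/9).
Factor out 2: 2 = 2. Since 9 ≡ 1 (mod 8), (2/9) = +1. Now have -(1/9).
(1/9) = 1. Collecting the sign factors: -1.
The Legendre symbol is -1, so x^2 ≡ -4210 (mod 8191) has no solution.

no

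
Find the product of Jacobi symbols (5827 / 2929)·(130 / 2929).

-1

By multiplicativity, (5827·130 / 2929) = (5827 / 2929)·(130 / 2929).
First factor (5827 / 2929):
(5827 / 2929)
  = (2898 / 2929)    [5827 ≡ 2898 mod 2929]
  = (1449 / 2929)    [2929 ≡ 1 mod 8 ⇒ (2 / 2929) = +1]
  = (2929 / 1449)    [QR: 1449 ≡ 1 mod 4, sign kept]
  = (31 / 1449)    [2929 ≡ 31 mod 1449]
  = (1449 / 31)    [QR: 1449 ≡ 1 mod 4, sign kept]
  = (23 / 31)    [1449 ≡ 23 mod 31]
  = -(31 / 23)    [QR: both ≡ 3 mod 4, sign flips]
  = -(8 / 23)    [31 ≡ 8 mod 23]
  = -(1 / 23)    [23 ≡ 7 mod 8 ⇒ (2 / 23)^3 = +1]
  = -1    [(1 / 23) = 1]
Second factor (130 / 2929):
(130 / 2929)
  = (65 / 2929)    [2929 ≡ 1 mod 8 ⇒ (2 / 2929) = +1]
  = (2929 / 65)    [QR: 65 ≡ 1 mod 4, sign kept]
  = (4 / 65)    [2929 ≡ 4 mod 65]
  = (1 / 65)    [65 ≡ 1 mod 8 ⇒ (2 / 65)^2 = +1]
  = 1    [(1 / 65) = 1]
Product: (-1)·(1) = -1.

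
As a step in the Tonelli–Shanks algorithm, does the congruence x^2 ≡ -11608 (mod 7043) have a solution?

(-11608|7043)
  = -(11608|7043)    [7043 ≡ 3 mod 4 ⇒ (-1|7043) = -1]
  = -(4565|7043)    [11608 ≡ 4565 mod 7043]
  = -(7043|4565)    [QR: 4565 ≡ 1 mod 4, sign kept]
  = -(2478|4565)    [7043 ≡ 2478 mod 4565]
  = (1239|4565)    [4565 ≡ 5 mod 8 ⇒ (2|4565) = -1]
  = (4565|1239)    [QR: 4565 ≡ 1 mod 4, sign kept]
  = (848|1239)    [4565 ≡ 848 mod 1239]
  = (53|1239)    [1239 ≡ 7 mod 8 ⇒ (2|1239)^4 = +1]
  = (1239|53)    [QR: 53 ≡ 1 mod 4, sign kept]
  = (20|53)    [1239 ≡ 20 mod 53]
  = (5|53)    [53 ≡ 5 mod 8 ⇒ (2|53)^2 = +1]
  = (53|5)    [QR: 5 ≡ 1 mod 4, sign kept]
  = (3|5)    [53 ≡ 3 mod 5]
  = (5|3)    [QR: 5 ≡ 1 mod 4, sign kept]
  = (2|3)    [5 ≡ 2 mod 3]
  = -(1|3)    [3 ≡ 3 mod 8 ⇒ (2|3) = -1]
  = -1    [(1|3) = 1]
(-11608|7043) = -1, and 7043 is prime, so -11608 is not a quadratic residue mod 7043.

no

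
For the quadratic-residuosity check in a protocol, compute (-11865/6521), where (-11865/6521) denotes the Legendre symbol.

1

(-11865/6521)
  = (11865/6521)    [6521 ≡ 1 mod 4 ⇒ (-1/6521) = +1]
  = (5344/6521)    [11865 ≡ 5344 mod 6521]
  = (167/6521)    [6521 ≡ 1 mod 8 ⇒ (2/6521)^5 = +1]
  = (6521/167)    [QR: 6521 ≡ 1 mod 4, sign kept]
  = (8/167)    [6521 ≡ 8 mod 167]
  = (1/167)    [167 ≡ 7 mod 8 ⇒ (2/167)^3 = +1]
  = 1    [(1/167) = 1]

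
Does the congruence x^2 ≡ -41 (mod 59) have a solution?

no

Pull out -1: (-41|59) = (-1|59)·(41|59). Since 59 ≡ 3 (mod 4), (-1|59) = -1. Now have -(41|59).
41 ≡ 1 (mod 4), so quadratic reciprocity gives (41|59) = (59|41). Reduce: 59 ≡ 18 (mod 41). Now have -(18|41).
Factor out 2: 18 = 2·9. Since 41 ≡ 1 (mod 8), (2|41) = +1. Now have -(9|41).
9 ≡ 1 (mod 4), so quadratic reciprocity gives (9|41) = (41|9). Reduce: 41 ≡ 5 (mod 9). Now have -(5|9).
5 ≡ 1 (mod 4), so quadratic reciprocity gives (5|9) = (9|5). Reduce: 9 ≡ 4 (mod 5). Now have -(4|5).
Factor out 2: 4 = 2^2. Since 5 ≡ 5 (mod 8), (2|5) = -1, and (2|5)^2 = +1. Now have -(1|5).
(1|5) = 1. Collecting the sign factors: -1.
(-41|59) = -1, and 59 is prime, so -41 is not a quadratic residue mod 59.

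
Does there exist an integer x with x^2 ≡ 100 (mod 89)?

(100|89)
  = (11|89)    [100 ≡ 11 mod 89]
  = (89|11)    [QR: 89 ≡ 1 mod 4, sign kept]
  = (1|11)    [89 ≡ 1 mod 11]
  = 1    [(1|11) = 1]
(100|89) = 1, and 89 is prime, so 100 is a quadratic residue mod 89.

yes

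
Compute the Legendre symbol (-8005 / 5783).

(-8005 / 5783)
  = (3561 / 5783)    [-8005 ≡ 3561 mod 5783]
  = (5783 / 3561)    [QR: 3561 ≡ 1 mod 4, sign kept]
  = (2222 / 3561)    [5783 ≡ 2222 mod 3561]
  = (1111 / 3561)    [3561 ≡ 1 mod 8 ⇒ (2 / 3561) = +1]
  = (3561 / 1111)    [QR: 3561 ≡ 1 mod 4, sign kept]
  = (228 / 1111)    [3561 ≡ 228 mod 1111]
  = (57 / 1111)    [1111 ≡ 7 mod 8 ⇒ (2 / 1111)^2 = +1]
  = (1111 / 57)    [QR: 57 ≡ 1 mod 4, sign kept]
  = (28 / 57)    [1111 ≡ 28 mod 57]
  = (7 / 57)    [57 ≡ 1 mod 8 ⇒ (2 / 57)^2 = +1]
  = (57 / 7)    [QR: 57 ≡ 1 mod 4, sign kept]
  = (1 / 7)    [57 ≡ 1 mod 7]
  = 1    [(1 / 7) = 1]

1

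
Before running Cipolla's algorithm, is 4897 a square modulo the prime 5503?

yes

4897 ≡ 1 (mod 4), so quadratic reciprocity gives (4897/5503) = (5503/4897). Reduce: 5503 ≡ 606 (mod 4897). Now have (606/4897).
Factor out 2: 606 = 2·303. Since 4897 ≡ 1 (mod 8), (2/4897) = +1. Now have (303/4897).
4897 ≡ 1 (mod 4), so quadratic reciprocity gives (303/4897) = (4897/303). Reduce: 4897 ≡ 49 (mod 303). Now have (49/303).
49 ≡ 1 (mod 4), so quadratic reciprocity gives (49/303) = (303/49). Reduce: 303 ≡ 9 (mod 49). Now have (9/49).
9 ≡ 1 (mod 4), so quadratic reciprocity gives (9/49) = (49/9). Reduce: 49 ≡ 4 (mod 9). Now have (4/9).
Factor out 2: 4 = 2^2. Since 9 ≡ 1 (mod 8), (2/9) = +1, and (2/9)^2 = +1. Now have (1/9).
(1/9) = 1. Collecting the sign factors: 1.
(4897/5503) = 1, and 5503 is prime, so 4897 is a quadratic residue mod 5503.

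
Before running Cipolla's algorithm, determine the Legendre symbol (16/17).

1

Factor out 2: 16 = 2^4. Since 17 ≡ 1 (mod 8), (2/17) = +1, and (2/17)^4 = +1. Now have (1/17).
(1/17) = 1. Collecting the sign factors: 1.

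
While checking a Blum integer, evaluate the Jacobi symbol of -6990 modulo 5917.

1

Pull out -1: (-6990/5917) = (-1/5917)·(6990/5917). Since 5917 ≡ 1 (mod 4), (-1/5917) = +1. Now have (6990/5917).
Reduce the numerator: 6990 ≡ 1073 (mod 5917), so (6990/5917) = (1073/5917).
1073 ≡ 1 (mod 4), so quadratic reciprocity gives (1073/5917) = (5917/1073). Reduce: 5917 ≡ 552 (mod 1073). Now have (552/1073).
Factor out 2: 552 = 2^3·69. Since 1073 ≡ 1 (mod 8), (2/1073) = +1, and (2/1073)^3 = +1. Now have (69/1073).
69 ≡ 1 (mod 4), so quadratic reciprocity gives (69/1073) = (1073/69). Reduce: 1073 ≡ 38 (mod 69). Now have (38/69).
Factor out 2: 38 = 2·19. Since 69 ≡ 5 (mod 8), (2/69) = -1. Now have -(19/69).
69 ≡ 1 (mod 4), so quadratic reciprocity gives (19/69) = (69/19). Reduce: 69 ≡ 12 (mod 19). Now have -(12/19).
Factor out 2: 12 = 2^2·3. Since 19 ≡ 3 (mod 8), (2/19) = -1, and (2/19)^2 = +1. Now have -(3/19).
Both 3 ≡ 3 and 19 ≡ 3 (mod 4), so reciprocity gives (3/19) = -(19/3). Reduce: 19 ≡ 1 (mod 3). Now have (1/3).
(1/3) = 1. Collecting the sign factors: 1.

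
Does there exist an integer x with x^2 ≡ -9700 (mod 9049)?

Pull out -1: (-9700/9049) = (-1/9049)·(9700/9049). Since 9049 ≡ 1 (mod 4), (-1/9049) = +1. Now have (9700/9049).
Reduce the numerator: 9700 ≡ 651 (mod 9049), so (9700/9049) = (651/9049).
9049 ≡ 1 (mod 4), so quadratic reciprocity gives (651/9049) = (9049/651). Reduce: 9049 ≡ 586 (mod 651). Now have (586/651).
Factor out 2: 586 = 2·293. Since 651 ≡ 3 (mod 8), (2/651) = -1. Now have -(293/651).
293 ≡ 1 (mod 4), so quadratic reciprocity gives (293/651) = (651/293). Reduce: 651 ≡ 65 (mod 293). Now have -(65/293).
65 ≡ 1 (mod 4), so quadratic reciprocity gives (65/293) = (293/65). Reduce: 293 ≡ 33 (mod 65). Now have -(33/65).
33 ≡ 1 (mod 4), so quadratic reciprocity gives (33/65) = (65/33). Reduce: 65 ≡ 32 (mod 33). Now have -(32/33).
Factor out 2: 32 = 2^5. Since 33 ≡ 1 (mod 8), (2/33) = +1, and (2/33)^5 = +1. Now have -(1/33).
(1/33) = 1. Collecting the sign factors: -1.
The Legendre symbol is -1, so x^2 ≡ -9700 (mod 9049) has no solution.

no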